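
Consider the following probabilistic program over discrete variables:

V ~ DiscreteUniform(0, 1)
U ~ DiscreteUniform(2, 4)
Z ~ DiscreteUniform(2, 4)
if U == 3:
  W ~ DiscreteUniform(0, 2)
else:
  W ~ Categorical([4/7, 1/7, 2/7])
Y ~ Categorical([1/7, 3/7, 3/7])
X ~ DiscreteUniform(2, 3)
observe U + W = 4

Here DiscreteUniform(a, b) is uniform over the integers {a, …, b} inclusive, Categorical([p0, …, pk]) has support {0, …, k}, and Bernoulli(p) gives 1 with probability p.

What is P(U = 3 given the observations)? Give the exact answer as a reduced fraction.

P(U = 3 | obs) = 7/25

Enumerate traces; 108 have nonzero weight after conditioning:
  (V=0, U=2, Z=2, W=2, Y=0, X=2) weight 1/882
  (V=0, U=2, Z=2, W=2, Y=0, X=3) weight 1/882
  (V=0, U=2, Z=2, W=2, Y=1, X=2) weight 1/294
  (V=0, U=2, Z=2, W=2, Y=1, X=3) weight 1/294
  (V=0, U=2, Z=2, W=2, Y=2, X=2) weight 1/294
  (V=0, U=2, Z=2, W=2, Y=2, X=3) weight 1/294
  (V=0, U=2, Z=3, W=2, Y=0, X=2) weight 1/882
  (V=0, U=2, Z=3, W=2, Y=0, X=3) weight 1/882
  (V=0, U=3, Z=2, W=1, Y=0, X=2) weight 1/756
  (V=0, U=4, Z=2, W=0, Y=0, X=2) weight 1/441
  … 98 more
Group by U:
  weight(U=2) = 2/21
  weight(U=3) = 1/9
  weight(U=4) = 4/21
Total weight = 2/21 + 1/9 + 4/21 = 25/63
P(U=2 | obs) = 2/21 / 25/63 = 6/25
P(U=3 | obs) = 1/9 / 25/63 = 7/25
P(U=4 | obs) = 4/21 / 25/63 = 12/25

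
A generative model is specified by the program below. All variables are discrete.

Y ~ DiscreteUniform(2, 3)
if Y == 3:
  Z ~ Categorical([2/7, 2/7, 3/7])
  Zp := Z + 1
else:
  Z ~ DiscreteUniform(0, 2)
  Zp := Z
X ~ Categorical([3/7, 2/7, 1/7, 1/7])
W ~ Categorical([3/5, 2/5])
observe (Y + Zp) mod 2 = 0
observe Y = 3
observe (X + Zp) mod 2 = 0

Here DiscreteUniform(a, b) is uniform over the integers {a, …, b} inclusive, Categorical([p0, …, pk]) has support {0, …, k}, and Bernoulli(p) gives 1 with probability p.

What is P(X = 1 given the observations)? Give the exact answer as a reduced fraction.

P(X = 1 | obs) = 2/3

Enumerate traces; 8 have nonzero weight after conditioning:
  (Y=3, Z=0, X=1, W=0) weight 6/245
  (Y=3, Z=0, X=1, W=1) weight 4/245
  (Y=3, Z=0, X=3, W=0) weight 3/245
  (Y=3, Z=0, X=3, W=1) weight 2/245
  (Y=3, Z=2, X=1, W=0) weight 9/245
  (Y=3, Z=2, X=1, W=1) weight 6/245
  (Y=3, Z=2, X=3, W=0) weight 9/490
  (Y=3, Z=2, X=3, W=1) weight 3/245
Group by X:
  weight(X=1) = 5/49
  weight(X=3) = 5/98
Total weight = 5/49 + 5/98 = 15/98
P(X=1 | obs) = 5/49 / 15/98 = 2/3
P(X=3 | obs) = 5/98 / 15/98 = 1/3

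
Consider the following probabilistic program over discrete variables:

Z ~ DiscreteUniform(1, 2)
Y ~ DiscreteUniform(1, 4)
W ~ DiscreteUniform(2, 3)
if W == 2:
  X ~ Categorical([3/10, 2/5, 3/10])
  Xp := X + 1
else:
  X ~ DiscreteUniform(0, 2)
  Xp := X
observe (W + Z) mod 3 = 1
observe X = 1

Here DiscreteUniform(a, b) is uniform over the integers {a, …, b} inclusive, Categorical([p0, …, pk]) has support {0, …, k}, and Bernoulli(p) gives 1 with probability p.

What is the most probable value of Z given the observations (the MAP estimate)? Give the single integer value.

argmax_v P(Z = v | obs) = 2

Enumerate traces; 8 have nonzero weight after conditioning:
  (Z=1, Y=1, W=3, X=1) weight 1/48
  (Z=1, Y=2, W=3, X=1) weight 1/48
  (Z=1, Y=3, W=3, X=1) weight 1/48
  (Z=1, Y=4, W=3, X=1) weight 1/48
  (Z=2, Y=1, W=2, X=1) weight 1/40
  (Z=2, Y=2, W=2, X=1) weight 1/40
  (Z=2, Y=3, W=2, X=1) weight 1/40
  (Z=2, Y=4, W=2, X=1) weight 1/40
Group by Z:
  weight(Z=1) = 1/12
  weight(Z=2) = 1/10
Total weight = 1/12 + 1/10 = 11/60
P(Z=1 | obs) = 1/12 / 11/60 = 5/11
P(Z=2 | obs) = 1/10 / 11/60 = 6/11
argmax = 2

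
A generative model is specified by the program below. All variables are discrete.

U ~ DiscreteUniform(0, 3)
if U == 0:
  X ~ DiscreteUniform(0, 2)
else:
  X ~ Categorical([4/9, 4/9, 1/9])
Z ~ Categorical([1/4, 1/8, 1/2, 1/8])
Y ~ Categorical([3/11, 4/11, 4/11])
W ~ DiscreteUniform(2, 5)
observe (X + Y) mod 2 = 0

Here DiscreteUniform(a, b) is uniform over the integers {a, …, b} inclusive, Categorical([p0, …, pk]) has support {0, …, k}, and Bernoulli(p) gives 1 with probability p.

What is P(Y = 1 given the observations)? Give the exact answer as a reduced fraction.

P(Y = 1 | obs) = 20/69

Enumerate traces; 320 have nonzero weight after conditioning:
  (U=0, X=0, Z=0, Y=0, W=2) weight 1/704
  (U=0, X=0, Z=0, Y=0, W=3) weight 1/704
  (U=0, X=0, Z=0, Y=0, W=4) weight 1/704
  (U=0, X=0, Z=0, Y=0, W=5) weight 1/704
  (U=0, X=0, Z=0, Y=2, W=2) weight 1/528
  (U=0, X=0, Z=0, Y=2, W=3) weight 1/528
  (U=0, X=0, Z=0, Y=2, W=4) weight 1/528
  (U=0, X=0, Z=0, Y=2, W=5) weight 1/528
  (U=0, X=1, Z=0, Y=1, W=2) weight 1/528
  … 311 more
Group by Y:
  weight(Y=0) = 7/44
  weight(Y=1) = 5/33
  weight(Y=2) = 7/33
Total weight = 7/44 + 5/33 + 7/33 = 23/44
P(Y=0 | obs) = 7/44 / 23/44 = 7/23
P(Y=1 | obs) = 5/33 / 23/44 = 20/69
P(Y=2 | obs) = 7/33 / 23/44 = 28/69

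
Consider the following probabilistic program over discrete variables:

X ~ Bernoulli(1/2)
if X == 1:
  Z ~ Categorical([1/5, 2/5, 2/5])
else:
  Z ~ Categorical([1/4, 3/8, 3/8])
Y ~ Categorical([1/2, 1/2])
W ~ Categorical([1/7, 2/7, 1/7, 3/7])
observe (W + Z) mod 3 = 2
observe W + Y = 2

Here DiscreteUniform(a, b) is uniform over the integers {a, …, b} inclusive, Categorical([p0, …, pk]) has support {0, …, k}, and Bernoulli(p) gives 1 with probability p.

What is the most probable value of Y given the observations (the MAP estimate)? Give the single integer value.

argmax_v P(Y = v | obs) = 1

Enumerate traces; 4 have nonzero weight after conditioning:
  (X=0, Z=0, Y=0, W=2) weight 1/112
  (X=0, Z=1, Y=1, W=1) weight 3/112
  (X=1, Z=0, Y=0, W=2) weight 1/140
  (X=1, Z=1, Y=1, W=1) weight 1/35
Group by Y:
  weight(Y=0) = 9/560
  weight(Y=1) = 31/560
Total weight = 9/560 + 31/560 = 1/14
P(Y=0 | obs) = 9/560 / 1/14 = 9/40
P(Y=1 | obs) = 31/560 / 1/14 = 31/40
argmax = 1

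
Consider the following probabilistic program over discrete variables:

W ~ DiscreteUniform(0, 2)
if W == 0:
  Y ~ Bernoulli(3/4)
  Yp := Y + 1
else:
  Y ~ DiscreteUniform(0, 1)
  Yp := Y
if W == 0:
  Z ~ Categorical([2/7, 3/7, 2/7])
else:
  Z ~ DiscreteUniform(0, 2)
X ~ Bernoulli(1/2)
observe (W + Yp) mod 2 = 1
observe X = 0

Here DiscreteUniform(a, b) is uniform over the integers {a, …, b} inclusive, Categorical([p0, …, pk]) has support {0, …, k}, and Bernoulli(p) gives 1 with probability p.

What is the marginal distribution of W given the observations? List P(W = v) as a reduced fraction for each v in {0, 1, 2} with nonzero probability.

Enumerate traces; 9 have nonzero weight after conditioning:
  (W=0, Y=0, Z=0, X=0) weight 1/84
  (W=0, Y=0, Z=1, X=0) weight 1/56
  (W=0, Y=0, Z=2, X=0) weight 1/84
  (W=1, Y=0, Z=0, X=0) weight 1/36
  (W=1, Y=0, Z=1, X=0) weight 1/36
  (W=1, Y=0, Z=2, X=0) weight 1/36
  (W=2, Y=1, Z=0, X=0) weight 1/36
  (W=2, Y=1, Z=1, X=0) weight 1/36
  … 1 more
Group by W:
  weight(W=0) = 1/24
  weight(W=1) = 1/12
  weight(W=2) = 1/12
Total weight = 1/24 + 1/12 + 1/12 = 5/24
P(W=0 | obs) = 1/24 / 5/24 = 1/5
P(W=1 | obs) = 1/12 / 5/24 = 2/5
P(W=2 | obs) = 1/12 / 5/24 = 2/5

P(W=0) = 1/5, P(W=1) = 2/5, P(W=2) = 2/5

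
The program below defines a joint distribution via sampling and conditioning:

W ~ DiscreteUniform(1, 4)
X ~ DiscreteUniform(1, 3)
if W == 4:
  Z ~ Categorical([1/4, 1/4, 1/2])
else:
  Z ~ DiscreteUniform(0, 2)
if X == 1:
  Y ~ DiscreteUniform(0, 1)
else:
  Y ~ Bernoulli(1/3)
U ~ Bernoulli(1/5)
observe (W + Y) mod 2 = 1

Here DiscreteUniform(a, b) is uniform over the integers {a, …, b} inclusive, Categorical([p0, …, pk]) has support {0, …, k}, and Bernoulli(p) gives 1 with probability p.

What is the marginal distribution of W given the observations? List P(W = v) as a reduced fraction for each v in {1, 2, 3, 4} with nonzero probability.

P(W=1) = 11/36, P(W=2) = 7/36, P(W=3) = 11/36, P(W=4) = 7/36

Enumerate traces; 72 have nonzero weight after conditioning:
  (W=1, X=1, Z=0, Y=0, U=0) weight 1/90
  (W=1, X=1, Z=0, Y=0, U=1) weight 1/360
  (W=1, X=1, Z=1, Y=0, U=0) weight 1/90
  (W=1, X=1, Z=1, Y=0, U=1) weight 1/360
  (W=1, X=1, Z=2, Y=0, U=0) weight 1/90
  (W=1, X=1, Z=2, Y=0, U=1) weight 1/360
  (W=1, X=2, Z=0, Y=0, U=0) weight 2/135
  (W=1, X=2, Z=0, Y=0, U=1) weight 1/270
  (W=2, X=1, Z=0, Y=1, U=0) weight 1/90
  (W=3, X=1, Z=0, Y=0, U=0) weight 1/90
  … 62 more
Group by W:
  weight(W=1) = 11/72
  weight(W=2) = 7/72
  weight(W=3) = 11/72
  weight(W=4) = 7/72
Total weight = 11/72 + 7/72 + 11/72 + 7/72 = 1/2
P(W=1 | obs) = 11/72 / 1/2 = 11/36
P(W=2 | obs) = 7/72 / 1/2 = 7/36
P(W=3 | obs) = 11/72 / 1/2 = 11/36
P(W=4 | obs) = 7/72 / 1/2 = 7/36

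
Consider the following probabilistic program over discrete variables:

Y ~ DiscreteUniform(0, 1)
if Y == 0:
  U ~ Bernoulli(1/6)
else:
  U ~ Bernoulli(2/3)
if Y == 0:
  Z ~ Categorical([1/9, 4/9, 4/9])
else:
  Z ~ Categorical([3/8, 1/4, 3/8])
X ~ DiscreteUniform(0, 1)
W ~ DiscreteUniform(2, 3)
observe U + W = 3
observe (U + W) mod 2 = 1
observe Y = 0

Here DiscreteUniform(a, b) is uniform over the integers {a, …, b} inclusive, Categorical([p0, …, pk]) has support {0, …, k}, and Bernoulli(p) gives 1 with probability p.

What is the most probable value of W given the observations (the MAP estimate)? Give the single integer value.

Enumerate traces; 12 have nonzero weight after conditioning:
  (Y=0, U=0, Z=0, X=0, W=3) weight 5/432
  (Y=0, U=0, Z=0, X=1, W=3) weight 5/432
  (Y=0, U=0, Z=1, X=0, W=3) weight 5/108
  (Y=0, U=0, Z=1, X=1, W=3) weight 5/108
  (Y=0, U=0, Z=2, X=0, W=3) weight 5/108
  (Y=0, U=0, Z=2, X=1, W=3) weight 5/108
  (Y=0, U=1, Z=0, X=0, W=2) weight 1/432
  (Y=0, U=1, Z=0, X=1, W=2) weight 1/432
  … 4 more
Group by W:
  weight(W=2) = 1/24
  weight(W=3) = 5/24
Total weight = 1/24 + 5/24 = 1/4
P(W=2 | obs) = 1/24 / 1/4 = 1/6
P(W=3 | obs) = 5/24 / 1/4 = 5/6
argmax = 3

argmax_v P(W = v | obs) = 3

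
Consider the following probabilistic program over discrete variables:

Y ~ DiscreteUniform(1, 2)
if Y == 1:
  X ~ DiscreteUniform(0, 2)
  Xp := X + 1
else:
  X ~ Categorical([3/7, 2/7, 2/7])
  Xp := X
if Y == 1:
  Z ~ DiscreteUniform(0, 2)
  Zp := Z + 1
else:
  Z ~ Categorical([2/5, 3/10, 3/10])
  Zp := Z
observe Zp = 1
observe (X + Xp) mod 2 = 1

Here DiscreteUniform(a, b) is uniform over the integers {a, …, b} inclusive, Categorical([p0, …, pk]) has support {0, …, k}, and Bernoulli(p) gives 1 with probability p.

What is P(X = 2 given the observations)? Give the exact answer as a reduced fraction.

Enumerate traces; 3 have nonzero weight after conditioning:
  (Y=1, X=0, Z=0) weight 1/18
  (Y=1, X=1, Z=0) weight 1/18
  (Y=1, X=2, Z=0) weight 1/18
Group by X:
  weight(X=0) = 1/18
  weight(X=1) = 1/18
  weight(X=2) = 1/18
Total weight = 1/18 + 1/18 + 1/18 = 1/6
P(X=0 | obs) = 1/18 / 1/6 = 1/3
P(X=1 | obs) = 1/18 / 1/6 = 1/3
P(X=2 | obs) = 1/18 / 1/6 = 1/3

P(X = 2 | obs) = 1/3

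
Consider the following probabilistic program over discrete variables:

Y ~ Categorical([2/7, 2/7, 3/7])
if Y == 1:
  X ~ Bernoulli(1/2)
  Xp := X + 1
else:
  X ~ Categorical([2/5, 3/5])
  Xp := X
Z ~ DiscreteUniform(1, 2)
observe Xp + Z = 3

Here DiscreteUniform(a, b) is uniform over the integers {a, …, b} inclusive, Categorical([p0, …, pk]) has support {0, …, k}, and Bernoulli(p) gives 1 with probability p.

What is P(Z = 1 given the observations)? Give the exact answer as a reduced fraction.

P(Z = 1 | obs) = 1/5

Enumerate traces; 4 have nonzero weight after conditioning:
  (Y=0, X=1, Z=2) weight 3/35
  (Y=1, X=0, Z=2) weight 1/14
  (Y=1, X=1, Z=1) weight 1/14
  (Y=2, X=1, Z=2) weight 9/70
Group by Z:
  weight(Z=1) = 1/14
  weight(Z=2) = 2/7
Total weight = 1/14 + 2/7 = 5/14
P(Z=1 | obs) = 1/14 / 5/14 = 1/5
P(Z=2 | obs) = 2/7 / 5/14 = 4/5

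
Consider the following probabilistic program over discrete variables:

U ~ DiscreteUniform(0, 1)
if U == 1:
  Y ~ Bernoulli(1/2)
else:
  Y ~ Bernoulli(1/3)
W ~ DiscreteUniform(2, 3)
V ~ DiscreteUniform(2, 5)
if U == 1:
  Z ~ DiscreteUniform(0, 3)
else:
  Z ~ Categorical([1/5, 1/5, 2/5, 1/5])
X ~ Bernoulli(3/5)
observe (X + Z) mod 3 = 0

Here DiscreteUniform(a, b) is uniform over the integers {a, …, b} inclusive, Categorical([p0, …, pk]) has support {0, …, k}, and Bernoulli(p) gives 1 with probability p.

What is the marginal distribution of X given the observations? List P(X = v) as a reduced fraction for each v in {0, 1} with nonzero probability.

Enumerate traces; 96 have nonzero weight after conditioning:
  (U=0, Y=0, W=2, V=2, Z=0, X=0) weight 1/300
  (U=0, Y=0, W=2, V=2, Z=2, X=1) weight 1/100
  (U=0, Y=0, W=2, V=2, Z=3, X=0) weight 1/300
  (U=0, Y=0, W=2, V=3, Z=0, X=0) weight 1/300
  (U=0, Y=0, W=2, V=3, Z=2, X=1) weight 1/100
  (U=0, Y=0, W=2, V=3, Z=3, X=0) weight 1/300
  (U=0, Y=0, W=2, V=4, Z=0, X=0) weight 1/300
  (U=0, Y=0, W=2, V=4, Z=2, X=1) weight 1/100
  … 88 more
Group by X:
  weight(X=0) = 9/50
  weight(X=1) = 39/200
Total weight = 9/50 + 39/200 = 3/8
P(X=0 | obs) = 9/50 / 3/8 = 12/25
P(X=1 | obs) = 39/200 / 3/8 = 13/25

P(X=0) = 12/25, P(X=1) = 13/25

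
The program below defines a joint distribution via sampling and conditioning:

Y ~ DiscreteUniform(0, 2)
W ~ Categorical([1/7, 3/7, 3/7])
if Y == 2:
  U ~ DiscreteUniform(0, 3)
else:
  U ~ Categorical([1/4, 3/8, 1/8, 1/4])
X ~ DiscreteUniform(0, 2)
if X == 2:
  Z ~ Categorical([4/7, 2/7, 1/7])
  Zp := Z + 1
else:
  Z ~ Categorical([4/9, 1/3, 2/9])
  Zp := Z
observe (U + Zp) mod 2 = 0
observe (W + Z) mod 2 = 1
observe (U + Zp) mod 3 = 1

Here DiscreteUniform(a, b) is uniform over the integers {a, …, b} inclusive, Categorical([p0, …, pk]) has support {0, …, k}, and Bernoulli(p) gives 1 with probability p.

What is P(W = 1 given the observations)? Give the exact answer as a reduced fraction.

P(W = 1 | obs) = 25/52

Enumerate traces; 30 have nonzero weight after conditioning:
  (Y=0, W=0, U=2, X=2, Z=1) weight 1/1764
  (Y=0, W=0, U=3, X=0, Z=1) weight 1/756
  (Y=0, W=0, U=3, X=1, Z=1) weight 1/756
  (Y=0, W=1, U=1, X=2, Z=2) weight 1/392
  (Y=0, W=1, U=2, X=0, Z=2) weight 1/756
  (Y=0, W=1, U=2, X=1, Z=2) weight 1/756
  (Y=0, W=1, U=3, X=2, Z=0) weight 1/147
  (Y=0, W=2, U=2, X=2, Z=1) weight 1/588
  … 22 more
Group by W:
  weight(W=0) = 1/98
  weight(W=1) = 50/1323
  weight(W=2) = 3/98
Total weight = 1/98 + 50/1323 + 3/98 = 104/1323
P(W=0 | obs) = 1/98 / 104/1323 = 27/208
P(W=1 | obs) = 50/1323 / 104/1323 = 25/52
P(W=2 | obs) = 3/98 / 104/1323 = 81/208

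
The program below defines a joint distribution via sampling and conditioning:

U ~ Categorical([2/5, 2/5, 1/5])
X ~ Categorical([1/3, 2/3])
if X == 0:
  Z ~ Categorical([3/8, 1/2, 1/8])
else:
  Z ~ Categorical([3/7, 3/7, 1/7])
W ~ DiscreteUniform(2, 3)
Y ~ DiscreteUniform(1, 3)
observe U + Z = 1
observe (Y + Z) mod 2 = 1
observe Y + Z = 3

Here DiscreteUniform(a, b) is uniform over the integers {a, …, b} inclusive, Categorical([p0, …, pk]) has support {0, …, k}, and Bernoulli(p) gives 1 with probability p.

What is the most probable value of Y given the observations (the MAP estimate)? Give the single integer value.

argmax_v P(Y = v | obs) = 2

Enumerate traces; 8 have nonzero weight after conditioning:
  (U=0, X=0, Z=1, W=2, Y=2) weight 1/90
  (U=0, X=0, Z=1, W=3, Y=2) weight 1/90
  (U=0, X=1, Z=1, W=2, Y=2) weight 2/105
  (U=0, X=1, Z=1, W=3, Y=2) weight 2/105
  (U=1, X=0, Z=0, W=2, Y=3) weight 1/120
  (U=1, X=0, Z=0, W=3, Y=3) weight 1/120
  (U=1, X=1, Z=0, W=2, Y=3) weight 2/105
  (U=1, X=1, Z=0, W=3, Y=3) weight 2/105
Group by Y:
  weight(Y=2) = 19/315
  weight(Y=3) = 23/420
Total weight = 19/315 + 23/420 = 29/252
P(Y=2 | obs) = 19/315 / 29/252 = 76/145
P(Y=3 | obs) = 23/420 / 29/252 = 69/145
argmax = 2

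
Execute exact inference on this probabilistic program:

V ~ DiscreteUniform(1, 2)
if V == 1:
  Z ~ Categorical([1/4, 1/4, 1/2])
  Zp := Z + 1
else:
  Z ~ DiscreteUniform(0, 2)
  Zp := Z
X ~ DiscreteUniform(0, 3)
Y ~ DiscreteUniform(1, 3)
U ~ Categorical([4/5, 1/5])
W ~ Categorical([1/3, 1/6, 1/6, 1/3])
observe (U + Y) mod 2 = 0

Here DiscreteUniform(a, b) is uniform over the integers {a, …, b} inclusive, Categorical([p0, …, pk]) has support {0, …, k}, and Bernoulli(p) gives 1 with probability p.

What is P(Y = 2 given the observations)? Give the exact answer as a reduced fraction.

Enumerate traces; 288 have nonzero weight after conditioning:
  (V=1, Z=0, X=0, Y=1, U=1, W=0) weight 1/1440
  (V=1, Z=0, X=0, Y=1, U=1, W=1) weight 1/2880
  (V=1, Z=0, X=0, Y=1, U=1, W=2) weight 1/2880
  (V=1, Z=0, X=0, Y=1, U=1, W=3) weight 1/1440
  (V=1, Z=0, X=0, Y=2, U=0, W=0) weight 1/360
  (V=1, Z=0, X=0, Y=2, U=0, W=1) weight 1/720
  (V=1, Z=0, X=0, Y=2, U=0, W=2) weight 1/720
  (V=1, Z=0, X=0, Y=2, U=0, W=3) weight 1/360
  (V=1, Z=0, X=0, Y=3, U=1, W=0) weight 1/1440
  … 279 more
Group by Y:
  weight(Y=1) = 1/15
  weight(Y=2) = 4/15
  weight(Y=3) = 1/15
Total weight = 1/15 + 4/15 + 1/15 = 2/5
P(Y=1 | obs) = 1/15 / 2/5 = 1/6
P(Y=2 | obs) = 4/15 / 2/5 = 2/3
P(Y=3 | obs) = 1/15 / 2/5 = 1/6

P(Y = 2 | obs) = 2/3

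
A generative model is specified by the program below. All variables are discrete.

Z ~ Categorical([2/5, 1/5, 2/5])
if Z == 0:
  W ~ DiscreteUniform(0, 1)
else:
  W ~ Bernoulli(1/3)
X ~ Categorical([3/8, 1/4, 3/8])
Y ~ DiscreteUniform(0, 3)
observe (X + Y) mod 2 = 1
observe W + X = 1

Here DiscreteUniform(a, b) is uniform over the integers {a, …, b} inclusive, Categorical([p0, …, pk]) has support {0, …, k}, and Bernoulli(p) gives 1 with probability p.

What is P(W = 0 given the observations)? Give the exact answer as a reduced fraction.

Enumerate traces; 12 have nonzero weight after conditioning:
  (Z=0, W=0, X=1, Y=0) weight 1/80
  (Z=0, W=0, X=1, Y=2) weight 1/80
  (Z=0, W=1, X=0, Y=1) weight 3/160
  (Z=0, W=1, X=0, Y=3) weight 3/160
  (Z=1, W=0, X=1, Y=0) weight 1/120
  (Z=1, W=0, X=1, Y=2) weight 1/120
  (Z=1, W=1, X=0, Y=1) weight 1/160
  (Z=1, W=1, X=0, Y=3) weight 1/160
  … 4 more
Group by W:
  weight(W=0) = 3/40
  weight(W=1) = 3/40
Total weight = 3/40 + 3/40 = 3/20
P(W=0 | obs) = 3/40 / 3/20 = 1/2
P(W=1 | obs) = 3/40 / 3/20 = 1/2

P(W = 0 | obs) = 1/2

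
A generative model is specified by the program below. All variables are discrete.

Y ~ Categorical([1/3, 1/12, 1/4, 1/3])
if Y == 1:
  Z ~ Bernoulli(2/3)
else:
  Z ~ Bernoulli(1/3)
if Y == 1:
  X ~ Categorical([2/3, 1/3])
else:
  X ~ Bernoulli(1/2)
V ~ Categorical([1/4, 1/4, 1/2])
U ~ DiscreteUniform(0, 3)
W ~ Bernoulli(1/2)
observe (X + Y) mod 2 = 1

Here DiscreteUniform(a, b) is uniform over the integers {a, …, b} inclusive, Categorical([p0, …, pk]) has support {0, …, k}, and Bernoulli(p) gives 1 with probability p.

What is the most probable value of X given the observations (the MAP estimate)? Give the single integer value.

argmax_v P(X = v | obs) = 1

Enumerate traces; 192 have nonzero weight after conditioning:
  (Y=0, Z=0, X=1, V=0, U=0, W=0) weight 1/288
  (Y=0, Z=0, X=1, V=0, U=0, W=1) weight 1/288
  (Y=0, Z=0, X=1, V=0, U=1, W=0) weight 1/288
  (Y=0, Z=0, X=1, V=0, U=1, W=1) weight 1/288
  (Y=0, Z=0, X=1, V=0, U=2, W=0) weight 1/288
  (Y=0, Z=0, X=1, V=0, U=2, W=1) weight 1/288
  (Y=0, Z=0, X=1, V=0, U=3, W=0) weight 1/288
  (Y=0, Z=0, X=1, V=0, U=3, W=1) weight 1/288
  (Y=1, Z=0, X=0, V=0, U=0, W=0) weight 1/1728
  … 183 more
Group by X:
  weight(X=0) = 2/9
  weight(X=1) = 7/24
Total weight = 2/9 + 7/24 = 37/72
P(X=0 | obs) = 2/9 / 37/72 = 16/37
P(X=1 | obs) = 7/24 / 37/72 = 21/37
argmax = 1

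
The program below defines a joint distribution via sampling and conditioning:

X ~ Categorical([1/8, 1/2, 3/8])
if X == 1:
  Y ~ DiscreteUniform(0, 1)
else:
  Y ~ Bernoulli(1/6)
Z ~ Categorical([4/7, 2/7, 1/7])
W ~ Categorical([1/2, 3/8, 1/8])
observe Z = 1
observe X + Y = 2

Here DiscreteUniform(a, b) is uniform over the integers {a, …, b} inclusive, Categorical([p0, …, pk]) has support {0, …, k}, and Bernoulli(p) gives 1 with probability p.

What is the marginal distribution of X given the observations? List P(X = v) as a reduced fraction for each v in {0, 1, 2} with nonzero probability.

Enumerate traces; 6 have nonzero weight after conditioning:
  (X=1, Y=1, Z=1, W=0) weight 1/28
  (X=1, Y=1, Z=1, W=1) weight 3/112
  (X=1, Y=1, Z=1, W=2) weight 1/112
  (X=2, Y=0, Z=1, W=0) weight 5/112
  (X=2, Y=0, Z=1, W=1) weight 15/448
  (X=2, Y=0, Z=1, W=2) weight 5/448
Group by X:
  weight(X=1) = 1/14
  weight(X=2) = 5/56
Total weight = 1/14 + 5/56 = 9/56
P(X=1 | obs) = 1/14 / 9/56 = 4/9
P(X=2 | obs) = 5/56 / 9/56 = 5/9

P(X=1) = 4/9, P(X=2) = 5/9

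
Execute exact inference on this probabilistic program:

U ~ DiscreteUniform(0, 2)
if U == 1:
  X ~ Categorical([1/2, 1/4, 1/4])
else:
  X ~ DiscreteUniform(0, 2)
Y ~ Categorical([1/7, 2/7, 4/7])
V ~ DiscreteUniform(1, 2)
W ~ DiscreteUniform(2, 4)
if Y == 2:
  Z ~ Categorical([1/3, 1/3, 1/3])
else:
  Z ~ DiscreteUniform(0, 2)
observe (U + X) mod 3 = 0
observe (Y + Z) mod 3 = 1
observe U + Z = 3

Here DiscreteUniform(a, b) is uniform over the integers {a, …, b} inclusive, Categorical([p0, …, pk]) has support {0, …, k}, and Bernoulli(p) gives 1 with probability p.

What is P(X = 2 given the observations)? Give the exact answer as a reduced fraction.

P(X = 2 | obs) = 3/4

Enumerate traces; 12 have nonzero weight after conditioning:
  (U=1, X=2, Y=2, V=1, W=2, Z=2) weight 1/378
  (U=1, X=2, Y=2, V=1, W=3, Z=2) weight 1/378
  (U=1, X=2, Y=2, V=1, W=4, Z=2) weight 1/378
  (U=1, X=2, Y=2, V=2, W=2, Z=2) weight 1/378
  (U=1, X=2, Y=2, V=2, W=3, Z=2) weight 1/378
  (U=1, X=2, Y=2, V=2, W=4, Z=2) weight 1/378
  (U=2, X=1, Y=0, V=1, W=2, Z=1) weight 1/1134
  (U=2, X=1, Y=0, V=1, W=3, Z=1) weight 1/1134
  … 4 more
Group by X:
  weight(X=1) = 1/189
  weight(X=2) = 1/63
Total weight = 1/189 + 1/63 = 4/189
P(X=1 | obs) = 1/189 / 4/189 = 1/4
P(X=2 | obs) = 1/63 / 4/189 = 3/4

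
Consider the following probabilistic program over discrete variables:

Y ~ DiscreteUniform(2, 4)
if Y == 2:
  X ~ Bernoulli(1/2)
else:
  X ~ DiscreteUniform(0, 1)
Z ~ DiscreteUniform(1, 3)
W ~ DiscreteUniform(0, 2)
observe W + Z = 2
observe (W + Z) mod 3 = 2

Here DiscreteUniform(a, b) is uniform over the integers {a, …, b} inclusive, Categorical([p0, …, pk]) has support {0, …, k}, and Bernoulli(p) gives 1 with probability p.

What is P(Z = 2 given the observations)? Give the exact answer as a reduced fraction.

Enumerate traces; 12 have nonzero weight after conditioning:
  (Y=2, X=0, Z=1, W=1) weight 1/54
  (Y=2, X=0, Z=2, W=0) weight 1/54
  (Y=2, X=1, Z=1, W=1) weight 1/54
  (Y=2, X=1, Z=2, W=0) weight 1/54
  (Y=3, X=0, Z=1, W=1) weight 1/54
  (Y=3, X=0, Z=2, W=0) weight 1/54
  (Y=3, X=1, Z=1, W=1) weight 1/54
  (Y=3, X=1, Z=2, W=0) weight 1/54
  … 4 more
Group by Z:
  weight(Z=1) = 1/9
  weight(Z=2) = 1/9
Total weight = 1/9 + 1/9 = 2/9
P(Z=1 | obs) = 1/9 / 2/9 = 1/2
P(Z=2 | obs) = 1/9 / 2/9 = 1/2

P(Z = 2 | obs) = 1/2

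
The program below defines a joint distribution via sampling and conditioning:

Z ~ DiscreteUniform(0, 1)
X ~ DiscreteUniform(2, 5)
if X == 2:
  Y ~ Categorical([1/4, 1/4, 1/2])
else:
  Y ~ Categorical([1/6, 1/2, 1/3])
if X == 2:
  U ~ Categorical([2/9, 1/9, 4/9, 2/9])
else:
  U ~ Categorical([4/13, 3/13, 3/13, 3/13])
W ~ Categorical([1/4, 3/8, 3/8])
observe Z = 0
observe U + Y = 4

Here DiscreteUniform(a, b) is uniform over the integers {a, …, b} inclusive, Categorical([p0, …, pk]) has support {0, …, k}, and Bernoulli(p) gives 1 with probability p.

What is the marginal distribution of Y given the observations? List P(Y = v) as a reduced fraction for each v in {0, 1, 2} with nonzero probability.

P(Y=1) = 47/100, P(Y=2) = 53/100

Enumerate traces; 24 have nonzero weight after conditioning:
  (Z=0, X=2, Y=1, U=3, W=0) weight 1/576
  (Z=0, X=2, Y=1, U=3, W=1) weight 1/384
  (Z=0, X=2, Y=1, U=3, W=2) weight 1/384
  (Z=0, X=2, Y=2, U=2, W=0) weight 1/144
  (Z=0, X=2, Y=2, U=2, W=1) weight 1/96
  (Z=0, X=2, Y=2, U=2, W=2) weight 1/96
  (Z=0, X=3, Y=1, U=3, W=0) weight 3/832
  (Z=0, X=3, Y=1, U=3, W=1) weight 9/1664
  … 16 more
Group by Y:
  weight(Y=1) = 47/936
  weight(Y=2) = 53/936
Total weight = 47/936 + 53/936 = 25/234
P(Y=1 | obs) = 47/936 / 25/234 = 47/100
P(Y=2 | obs) = 53/936 / 25/234 = 53/100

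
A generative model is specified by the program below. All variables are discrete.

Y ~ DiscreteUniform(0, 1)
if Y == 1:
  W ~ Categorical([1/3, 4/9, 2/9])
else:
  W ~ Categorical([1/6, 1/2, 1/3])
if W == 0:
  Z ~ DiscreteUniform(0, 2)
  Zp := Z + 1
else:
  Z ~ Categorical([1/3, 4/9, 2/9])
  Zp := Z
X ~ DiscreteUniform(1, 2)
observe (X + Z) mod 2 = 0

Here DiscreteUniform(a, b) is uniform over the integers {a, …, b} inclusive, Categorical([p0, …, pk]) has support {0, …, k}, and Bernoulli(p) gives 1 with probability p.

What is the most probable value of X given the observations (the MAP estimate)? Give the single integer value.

argmax_v P(X = v | obs) = 2

Enumerate traces; 18 have nonzero weight after conditioning:
  (Y=0, W=0, Z=0, X=2) weight 1/72
  (Y=0, W=0, Z=1, X=1) weight 1/72
  (Y=0, W=0, Z=2, X=2) weight 1/72
  (Y=0, W=1, Z=0, X=2) weight 1/24
  (Y=0, W=1, Z=1, X=1) weight 1/18
  (Y=0, W=1, Z=2, X=2) weight 1/36
  (Y=0, W=2, Z=0, X=2) weight 1/36
  (Y=0, W=2, Z=1, X=1) weight 1/27
  … 10 more
Group by X:
  weight(X=1) = 5/24
  weight(X=2) = 7/24
Total weight = 5/24 + 7/24 = 1/2
P(X=1 | obs) = 5/24 / 1/2 = 5/12
P(X=2 | obs) = 7/24 / 1/2 = 7/12
argmax = 2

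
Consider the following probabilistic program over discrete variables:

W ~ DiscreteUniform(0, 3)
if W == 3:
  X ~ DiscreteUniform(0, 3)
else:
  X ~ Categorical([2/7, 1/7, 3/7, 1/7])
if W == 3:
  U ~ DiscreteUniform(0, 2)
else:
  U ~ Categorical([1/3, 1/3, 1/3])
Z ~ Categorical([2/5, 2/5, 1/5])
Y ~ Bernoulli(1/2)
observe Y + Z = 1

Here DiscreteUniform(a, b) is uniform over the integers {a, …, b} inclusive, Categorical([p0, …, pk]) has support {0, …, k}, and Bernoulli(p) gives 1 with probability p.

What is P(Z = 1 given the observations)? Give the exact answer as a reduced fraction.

P(Z = 1 | obs) = 1/2

Enumerate traces; 96 have nonzero weight after conditioning:
  (W=0, X=0, U=0, Z=0, Y=1) weight 1/210
  (W=0, X=0, U=0, Z=1, Y=0) weight 1/210
  (W=0, X=0, U=1, Z=0, Y=1) weight 1/210
  (W=0, X=0, U=1, Z=1, Y=0) weight 1/210
  (W=0, X=0, U=2, Z=0, Y=1) weight 1/210
  (W=0, X=0, U=2, Z=1, Y=0) weight 1/210
  (W=0, X=1, U=0, Z=0, Y=1) weight 1/420
  (W=0, X=1, U=0, Z=1, Y=0) weight 1/420
  … 88 more
Group by Z:
  weight(Z=0) = 1/5
  weight(Z=1) = 1/5
Total weight = 1/5 + 1/5 = 2/5
P(Z=0 | obs) = 1/5 / 2/5 = 1/2
P(Z=1 | obs) = 1/5 / 2/5 = 1/2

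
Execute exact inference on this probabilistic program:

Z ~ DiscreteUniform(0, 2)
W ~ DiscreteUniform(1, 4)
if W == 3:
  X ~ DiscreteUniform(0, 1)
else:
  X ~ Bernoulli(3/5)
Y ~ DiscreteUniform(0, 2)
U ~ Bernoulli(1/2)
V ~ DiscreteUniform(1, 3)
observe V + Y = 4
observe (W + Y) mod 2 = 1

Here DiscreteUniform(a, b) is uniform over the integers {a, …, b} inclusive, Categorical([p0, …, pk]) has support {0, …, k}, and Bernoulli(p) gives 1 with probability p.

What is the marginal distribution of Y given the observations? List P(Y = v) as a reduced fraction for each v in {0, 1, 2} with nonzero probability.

P(Y=1) = 1/2, P(Y=2) = 1/2

Enumerate traces; 48 have nonzero weight after conditioning:
  (Z=0, W=1, X=0, Y=2, U=0, V=2) weight 1/540
  (Z=0, W=1, X=0, Y=2, U=1, V=2) weight 1/540
  (Z=0, W=1, X=1, Y=2, U=0, V=2) weight 1/360
  (Z=0, W=1, X=1, Y=2, U=1, V=2) weight 1/360
  (Z=0, W=2, X=0, Y=1, U=0, V=3) weight 1/540
  (Z=0, W=2, X=0, Y=1, U=1, V=3) weight 1/540
  (Z=0, W=2, X=1, Y=1, U=0, V=3) weight 1/360
  (Z=0, W=2, X=1, Y=1, U=1, V=3) weight 1/360
  … 40 more
Group by Y:
  weight(Y=1) = 1/18
  weight(Y=2) = 1/18
Total weight = 1/18 + 1/18 = 1/9
P(Y=1 | obs) = 1/18 / 1/9 = 1/2
P(Y=2 | obs) = 1/18 / 1/9 = 1/2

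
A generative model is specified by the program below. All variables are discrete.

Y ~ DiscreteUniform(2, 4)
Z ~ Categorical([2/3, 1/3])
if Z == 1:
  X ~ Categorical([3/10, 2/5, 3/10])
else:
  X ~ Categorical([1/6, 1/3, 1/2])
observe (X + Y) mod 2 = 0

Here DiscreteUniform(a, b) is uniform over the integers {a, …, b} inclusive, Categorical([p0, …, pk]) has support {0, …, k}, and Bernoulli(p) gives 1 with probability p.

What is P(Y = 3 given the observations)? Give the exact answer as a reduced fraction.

P(Y = 3 | obs) = 8/37

Enumerate traces; 10 have nonzero weight after conditioning:
  (Y=2, Z=0, X=0) weight 1/27
  (Y=2, Z=0, X=2) weight 1/9
  (Y=2, Z=1, X=0) weight 1/30
  (Y=2, Z=1, X=2) weight 1/30
  (Y=3, Z=0, X=1) weight 2/27
  (Y=3, Z=1, X=1) weight 2/45
  (Y=4, Z=0, X=0) weight 1/27
  (Y=4, Z=0, X=2) weight 1/9
  … 2 more
Group by Y:
  weight(Y=2) = 29/135
  weight(Y=3) = 16/135
  weight(Y=4) = 29/135
Total weight = 29/135 + 16/135 + 29/135 = 74/135
P(Y=2 | obs) = 29/135 / 74/135 = 29/74
P(Y=3 | obs) = 16/135 / 74/135 = 8/37
P(Y=4 | obs) = 29/135 / 74/135 = 29/74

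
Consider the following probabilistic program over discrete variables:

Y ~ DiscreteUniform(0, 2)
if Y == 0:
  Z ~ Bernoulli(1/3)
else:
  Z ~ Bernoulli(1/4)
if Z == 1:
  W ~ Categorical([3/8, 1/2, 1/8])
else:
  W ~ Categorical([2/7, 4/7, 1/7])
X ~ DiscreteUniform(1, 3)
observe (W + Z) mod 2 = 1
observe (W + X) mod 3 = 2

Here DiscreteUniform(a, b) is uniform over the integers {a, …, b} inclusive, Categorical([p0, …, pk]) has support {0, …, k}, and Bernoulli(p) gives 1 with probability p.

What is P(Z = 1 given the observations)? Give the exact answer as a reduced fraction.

Enumerate traces; 9 have nonzero weight after conditioning:
  (Y=0, Z=0, W=1, X=1) weight 8/189
  (Y=0, Z=1, W=0, X=2) weight 1/72
  (Y=0, Z=1, W=2, X=3) weight 1/216
  (Y=1, Z=0, W=1, X=1) weight 1/21
  (Y=1, Z=1, W=0, X=2) weight 1/96
  (Y=1, Z=1, W=2, X=3) weight 1/288
  (Y=2, Z=0, W=1, X=1) weight 1/21
  (Y=2, Z=1, W=0, X=2) weight 1/96
  … 1 more
Group by Z:
  weight(Z=0) = 26/189
  weight(Z=1) = 5/108
Total weight = 26/189 + 5/108 = 139/756
P(Z=0 | obs) = 26/189 / 139/756 = 104/139
P(Z=1 | obs) = 5/108 / 139/756 = 35/139

P(Z = 1 | obs) = 35/139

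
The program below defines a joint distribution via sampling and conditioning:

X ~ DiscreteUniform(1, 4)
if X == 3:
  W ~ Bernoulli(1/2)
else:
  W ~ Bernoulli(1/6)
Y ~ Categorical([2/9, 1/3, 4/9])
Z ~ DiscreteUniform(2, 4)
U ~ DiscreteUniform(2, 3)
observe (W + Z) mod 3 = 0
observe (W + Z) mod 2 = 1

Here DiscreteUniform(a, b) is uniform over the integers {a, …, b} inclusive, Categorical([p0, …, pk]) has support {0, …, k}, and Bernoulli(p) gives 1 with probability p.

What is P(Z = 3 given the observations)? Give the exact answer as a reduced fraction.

Enumerate traces; 48 have nonzero weight after conditioning:
  (X=1, W=0, Y=0, Z=3, U=2) weight 5/648
  (X=1, W=0, Y=0, Z=3, U=3) weight 5/648
  (X=1, W=0, Y=1, Z=3, U=2) weight 5/432
  (X=1, W=0, Y=1, Z=3, U=3) weight 5/432
  (X=1, W=0, Y=2, Z=3, U=2) weight 5/324
  (X=1, W=0, Y=2, Z=3, U=3) weight 5/324
  (X=1, W=1, Y=0, Z=2, U=2) weight 1/648
  (X=1, W=1, Y=0, Z=2, U=3) weight 1/648
  … 40 more
Group by Z:
  weight(Z=2) = 1/12
  weight(Z=3) = 1/4
Total weight = 1/12 + 1/4 = 1/3
P(Z=2 | obs) = 1/12 / 1/3 = 1/4
P(Z=3 | obs) = 1/4 / 1/3 = 3/4

P(Z = 3 | obs) = 3/4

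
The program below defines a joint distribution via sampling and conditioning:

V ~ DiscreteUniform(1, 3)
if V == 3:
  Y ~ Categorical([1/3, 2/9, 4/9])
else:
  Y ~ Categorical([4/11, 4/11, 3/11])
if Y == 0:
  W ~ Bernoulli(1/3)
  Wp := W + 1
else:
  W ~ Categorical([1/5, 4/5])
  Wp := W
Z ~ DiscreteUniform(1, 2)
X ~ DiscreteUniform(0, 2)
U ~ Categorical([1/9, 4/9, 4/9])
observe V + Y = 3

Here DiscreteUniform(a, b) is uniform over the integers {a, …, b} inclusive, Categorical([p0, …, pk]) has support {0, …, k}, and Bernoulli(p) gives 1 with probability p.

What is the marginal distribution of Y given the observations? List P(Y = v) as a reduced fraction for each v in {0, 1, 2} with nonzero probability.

P(Y=0) = 11/32, P(Y=1) = 3/8, P(Y=2) = 9/32

Enumerate traces; 108 have nonzero weight after conditioning:
  (V=1, Y=2, W=0, Z=1, X=0, U=0) weight 1/2970
  (V=1, Y=2, W=0, Z=1, X=0, U=1) weight 2/1485
  (V=1, Y=2, W=0, Z=1, X=0, U=2) weight 2/1485
  (V=1, Y=2, W=0, Z=1, X=1, U=0) weight 1/2970
  (V=1, Y=2, W=0, Z=1, X=1, U=1) weight 2/1485
  (V=1, Y=2, W=0, Z=1, X=1, U=2) weight 2/1485
  (V=1, Y=2, W=0, Z=1, X=2, U=0) weight 1/2970
  (V=1, Y=2, W=0, Z=1, X=2, U=1) weight 2/1485
  (V=2, Y=1, W=0, Z=1, X=0, U=0) weight 2/4455
  (V=3, Y=0, W=0, Z=1, X=0, U=0) weight 1/729
  … 98 more
Group by Y:
  weight(Y=0) = 1/9
  weight(Y=1) = 4/33
  weight(Y=2) = 1/11
Total weight = 1/9 + 4/33 + 1/11 = 32/99
P(Y=0 | obs) = 1/9 / 32/99 = 11/32
P(Y=1 | obs) = 4/33 / 32/99 = 3/8
P(Y=2 | obs) = 1/11 / 32/99 = 9/32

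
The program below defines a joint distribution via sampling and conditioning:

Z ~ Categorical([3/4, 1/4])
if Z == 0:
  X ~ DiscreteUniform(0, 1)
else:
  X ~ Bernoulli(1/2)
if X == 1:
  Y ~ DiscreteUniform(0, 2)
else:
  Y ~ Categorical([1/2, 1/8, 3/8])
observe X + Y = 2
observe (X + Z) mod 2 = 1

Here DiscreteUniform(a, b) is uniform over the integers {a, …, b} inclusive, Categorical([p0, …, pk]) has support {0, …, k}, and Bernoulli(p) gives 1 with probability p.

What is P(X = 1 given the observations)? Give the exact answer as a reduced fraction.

Enumerate traces; 2 have nonzero weight after conditioning:
  (Z=0, X=1, Y=1) weight 1/8
  (Z=1, X=0, Y=2) weight 3/64
Group by X:
  weight(X=0) = 3/64
  weight(X=1) = 1/8
Total weight = 3/64 + 1/8 = 11/64
P(X=0 | obs) = 3/64 / 11/64 = 3/11
P(X=1 | obs) = 1/8 / 11/64 = 8/11

P(X = 1 | obs) = 8/11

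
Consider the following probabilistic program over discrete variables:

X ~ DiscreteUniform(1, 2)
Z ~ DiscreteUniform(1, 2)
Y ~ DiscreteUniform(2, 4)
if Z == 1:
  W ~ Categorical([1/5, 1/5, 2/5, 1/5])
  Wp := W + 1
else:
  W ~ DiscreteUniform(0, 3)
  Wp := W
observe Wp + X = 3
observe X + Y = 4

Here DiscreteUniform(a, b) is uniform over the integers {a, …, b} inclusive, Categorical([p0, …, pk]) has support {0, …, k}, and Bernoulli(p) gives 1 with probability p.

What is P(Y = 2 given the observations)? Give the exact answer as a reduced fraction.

P(Y = 2 | obs) = 1/2

Enumerate traces; 4 have nonzero weight after conditioning:
  (X=1, Z=1, Y=3, W=1) weight 1/60
  (X=1, Z=2, Y=3, W=2) weight 1/48
  (X=2, Z=1, Y=2, W=0) weight 1/60
  (X=2, Z=2, Y=2, W=1) weight 1/48
Group by Y:
  weight(Y=2) = 3/80
  weight(Y=3) = 3/80
Total weight = 3/80 + 3/80 = 3/40
P(Y=2 | obs) = 3/80 / 3/40 = 1/2
P(Y=3 | obs) = 3/80 / 3/40 = 1/2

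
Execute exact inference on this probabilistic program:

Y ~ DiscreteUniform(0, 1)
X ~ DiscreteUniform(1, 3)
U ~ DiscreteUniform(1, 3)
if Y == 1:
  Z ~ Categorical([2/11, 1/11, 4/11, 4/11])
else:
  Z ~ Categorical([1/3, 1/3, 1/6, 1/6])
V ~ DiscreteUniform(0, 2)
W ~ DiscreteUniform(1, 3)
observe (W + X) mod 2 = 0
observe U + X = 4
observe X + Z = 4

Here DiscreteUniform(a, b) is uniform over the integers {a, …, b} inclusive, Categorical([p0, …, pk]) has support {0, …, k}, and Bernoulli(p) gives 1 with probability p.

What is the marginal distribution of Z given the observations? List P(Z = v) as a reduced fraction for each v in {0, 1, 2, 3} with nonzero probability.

P(Z=1) = 8/23, P(Z=2) = 5/23, P(Z=3) = 10/23

Enumerate traces; 30 have nonzero weight after conditioning:
  (Y=0, X=1, U=3, Z=3, V=0, W=1) weight 1/972
  (Y=0, X=1, U=3, Z=3, V=0, W=3) weight 1/972
  (Y=0, X=1, U=3, Z=3, V=1, W=1) weight 1/972
  (Y=0, X=1, U=3, Z=3, V=1, W=3) weight 1/972
  (Y=0, X=1, U=3, Z=3, V=2, W=1) weight 1/972
  (Y=0, X=1, U=3, Z=3, V=2, W=3) weight 1/972
  (Y=0, X=2, U=2, Z=2, V=0, W=2) weight 1/972
  (Y=0, X=2, U=2, Z=2, V=1, W=2) weight 1/972
  (Y=0, X=3, U=1, Z=1, V=0, W=1) weight 1/486
  … 21 more
Group by Z:
  weight(Z=1) = 14/891
  weight(Z=2) = 35/3564
  weight(Z=3) = 35/1782
Total weight = 14/891 + 35/3564 + 35/1782 = 161/3564
P(Z=1 | obs) = 14/891 / 161/3564 = 8/23
P(Z=2 | obs) = 35/3564 / 161/3564 = 5/23
P(Z=3 | obs) = 35/1782 / 161/3564 = 10/23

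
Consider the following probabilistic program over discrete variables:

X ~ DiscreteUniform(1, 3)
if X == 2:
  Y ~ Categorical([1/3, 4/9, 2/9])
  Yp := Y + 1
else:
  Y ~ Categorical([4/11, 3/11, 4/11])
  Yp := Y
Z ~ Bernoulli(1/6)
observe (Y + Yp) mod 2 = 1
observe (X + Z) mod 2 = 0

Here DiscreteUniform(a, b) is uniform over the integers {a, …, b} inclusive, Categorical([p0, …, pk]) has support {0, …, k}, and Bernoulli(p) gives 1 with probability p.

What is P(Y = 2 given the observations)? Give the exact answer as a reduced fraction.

P(Y = 2 | obs) = 2/9

Enumerate traces; 3 have nonzero weight after conditioning:
  (X=2, Y=0, Z=0) weight 5/54
  (X=2, Y=1, Z=0) weight 10/81
  (X=2, Y=2, Z=0) weight 5/81
Group by Y:
  weight(Y=0) = 5/54
  weight(Y=1) = 10/81
  weight(Y=2) = 5/81
Total weight = 5/54 + 10/81 + 5/81 = 5/18
P(Y=0 | obs) = 5/54 / 5/18 = 1/3
P(Y=1 | obs) = 10/81 / 5/18 = 4/9
P(Y=2 | obs) = 5/81 / 5/18 = 2/9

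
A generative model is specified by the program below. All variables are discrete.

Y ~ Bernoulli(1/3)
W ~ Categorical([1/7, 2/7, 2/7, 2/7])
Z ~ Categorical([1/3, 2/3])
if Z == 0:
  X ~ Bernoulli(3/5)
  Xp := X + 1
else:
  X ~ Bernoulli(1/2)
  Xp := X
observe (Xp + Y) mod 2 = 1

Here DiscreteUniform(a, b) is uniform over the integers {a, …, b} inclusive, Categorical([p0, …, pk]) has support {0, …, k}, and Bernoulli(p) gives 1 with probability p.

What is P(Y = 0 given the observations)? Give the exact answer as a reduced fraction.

P(Y = 0 | obs) = 7/11

Enumerate traces; 16 have nonzero weight after conditioning:
  (Y=0, W=0, Z=0, X=0) weight 4/315
  (Y=0, W=0, Z=1, X=1) weight 2/63
  (Y=0, W=1, Z=0, X=0) weight 8/315
  (Y=0, W=1, Z=1, X=1) weight 4/63
  (Y=0, W=2, Z=0, X=0) weight 8/315
  (Y=0, W=2, Z=1, X=1) weight 4/63
  (Y=0, W=3, Z=0, X=0) weight 8/315
  (Y=0, W=3, Z=1, X=1) weight 4/63
  (Y=1, W=0, Z=0, X=1) weight 1/105
  … 7 more
Group by Y:
  weight(Y=0) = 14/45
  weight(Y=1) = 8/45
Total weight = 14/45 + 8/45 = 22/45
P(Y=0 | obs) = 14/45 / 22/45 = 7/11
P(Y=1 | obs) = 8/45 / 22/45 = 4/11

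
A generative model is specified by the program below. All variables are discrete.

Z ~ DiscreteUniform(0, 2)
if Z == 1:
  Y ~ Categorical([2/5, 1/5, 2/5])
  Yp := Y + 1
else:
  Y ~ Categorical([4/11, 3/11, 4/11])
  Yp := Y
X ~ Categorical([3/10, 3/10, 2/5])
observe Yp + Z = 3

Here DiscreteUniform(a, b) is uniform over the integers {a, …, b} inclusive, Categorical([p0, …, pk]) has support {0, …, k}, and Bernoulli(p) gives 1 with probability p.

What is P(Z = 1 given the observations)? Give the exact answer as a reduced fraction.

P(Z = 1 | obs) = 11/26

Enumerate traces; 6 have nonzero weight after conditioning:
  (Z=1, Y=1, X=0) weight 1/50
  (Z=1, Y=1, X=1) weight 1/50
  (Z=1, Y=1, X=2) weight 2/75
  (Z=2, Y=1, X=0) weight 3/110
  (Z=2, Y=1, X=1) weight 3/110
  (Z=2, Y=1, X=2) weight 2/55
Group by Z:
  weight(Z=1) = 1/15
  weight(Z=2) = 1/11
Total weight = 1/15 + 1/11 = 26/165
P(Z=1 | obs) = 1/15 / 26/165 = 11/26
P(Z=2 | obs) = 1/11 / 26/165 = 15/26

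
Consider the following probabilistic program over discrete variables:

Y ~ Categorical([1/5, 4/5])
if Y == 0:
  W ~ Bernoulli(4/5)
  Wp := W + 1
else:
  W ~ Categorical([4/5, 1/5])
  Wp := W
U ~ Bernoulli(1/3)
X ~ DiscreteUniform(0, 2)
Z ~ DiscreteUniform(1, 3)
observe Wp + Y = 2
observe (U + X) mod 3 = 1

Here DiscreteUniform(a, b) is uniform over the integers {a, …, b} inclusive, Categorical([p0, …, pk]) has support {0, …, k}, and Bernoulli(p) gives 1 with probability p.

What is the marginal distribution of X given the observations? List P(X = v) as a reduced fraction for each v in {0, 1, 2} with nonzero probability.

Enumerate traces; 12 have nonzero weight after conditioning:
  (Y=0, W=1, U=0, X=1, Z=1) weight 8/675
  (Y=0, W=1, U=0, X=1, Z=2) weight 8/675
  (Y=0, W=1, U=0, X=1, Z=3) weight 8/675
  (Y=0, W=1, U=1, X=0, Z=1) weight 4/675
  (Y=0, W=1, U=1, X=0, Z=2) weight 4/675
  (Y=0, W=1, U=1, X=0, Z=3) weight 4/675
  (Y=1, W=1, U=0, X=1, Z=1) weight 8/675
  (Y=1, W=1, U=0, X=1, Z=2) weight 8/675
  … 4 more
Group by X:
  weight(X=0) = 8/225
  weight(X=1) = 16/225
Total weight = 8/225 + 16/225 = 8/75
P(X=0 | obs) = 8/225 / 8/75 = 1/3
P(X=1 | obs) = 16/225 / 8/75 = 2/3

P(X=0) = 1/3, P(X=1) = 2/3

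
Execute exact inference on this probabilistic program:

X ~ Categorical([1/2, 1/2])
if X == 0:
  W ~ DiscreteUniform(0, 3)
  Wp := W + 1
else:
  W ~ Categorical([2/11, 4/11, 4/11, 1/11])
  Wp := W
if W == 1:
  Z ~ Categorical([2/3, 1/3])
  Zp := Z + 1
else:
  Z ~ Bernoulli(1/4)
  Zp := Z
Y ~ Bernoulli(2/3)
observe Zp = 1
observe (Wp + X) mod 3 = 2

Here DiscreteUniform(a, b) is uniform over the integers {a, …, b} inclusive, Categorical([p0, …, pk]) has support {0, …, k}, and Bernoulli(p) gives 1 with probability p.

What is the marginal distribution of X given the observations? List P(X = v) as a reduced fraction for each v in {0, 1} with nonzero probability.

P(X=0) = 11/27, P(X=1) = 16/27

Enumerate traces; 4 have nonzero weight after conditioning:
  (X=0, W=1, Z=0, Y=0) weight 1/36
  (X=0, W=1, Z=0, Y=1) weight 1/18
  (X=1, W=1, Z=0, Y=0) weight 4/99
  (X=1, W=1, Z=0, Y=1) weight 8/99
Group by X:
  weight(X=0) = 1/12
  weight(X=1) = 4/33
Total weight = 1/12 + 4/33 = 9/44
P(X=0 | obs) = 1/12 / 9/44 = 11/27
P(X=1 | obs) = 4/33 / 9/44 = 16/27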